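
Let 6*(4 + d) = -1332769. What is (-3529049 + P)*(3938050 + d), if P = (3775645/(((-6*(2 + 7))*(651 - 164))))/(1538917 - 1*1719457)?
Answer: -74713863712694227561709/5697409104 ≈ -1.3114e+13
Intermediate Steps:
d = -1332793/6 (d = -4 + (⅙)*(-1332769) = -4 - 1332769/6 = -1332793/6 ≈ -2.2213e+5)
P = 755129/949568184 (P = (3775645/((-6*9*487)))/(1538917 - 1719457) = (3775645/((-54*487)))/(-180540) = (3775645/(-26298))*(-1/180540) = (3775645*(-1/26298))*(-1/180540) = -3775645/26298*(-1/180540) = 755129/949568184 ≈ 0.00079523)
(-3529049 + P)*(3938050 + d) = (-3529049 + 755129/949568184)*(3938050 - 1332793/6) = -3351072649421887/949568184*22295507/6 = -74713863712694227561709/5697409104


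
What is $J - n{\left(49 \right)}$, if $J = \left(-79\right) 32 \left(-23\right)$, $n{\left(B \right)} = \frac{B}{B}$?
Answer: $58143$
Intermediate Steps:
$n{\left(B \right)} = 1$
$J = 58144$ ($J = \left(-2528\right) \left(-23\right) = 58144$)
$J - n{\left(49 \right)} = 58144 - 1 = 58143$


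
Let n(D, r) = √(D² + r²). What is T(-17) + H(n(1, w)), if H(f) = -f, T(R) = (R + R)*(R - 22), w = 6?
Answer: 1326 - √37 ≈ 1319.9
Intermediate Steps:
T(R) = 2*R*(-22 + R) (T(R) = (2*R)*(-22 + R) = 2*R*(-22 + R))
T(-17) + H(n(1, w)) = 2*(-17)*(-22 - 17) - √(1² + 6²) = 2*(-17)*(-39) - √(1 + 36) = 1326 - √37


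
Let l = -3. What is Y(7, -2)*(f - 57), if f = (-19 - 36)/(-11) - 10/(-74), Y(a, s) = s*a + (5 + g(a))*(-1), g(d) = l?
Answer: 30704/37 ≈ 829.84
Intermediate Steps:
g(d) = -3
Y(a, s) = -2 + a*s (Y(a, s) = s*a + (5 - 3)*(-1) = a*s + 2*(-1) = a*s - 2 = -2 + a*s)
f = 190/37 (f = -55*(-1/11) - 10*(-1/74) = 5 + 5/37 = 190/37 ≈ 5.1351)
Y(7, -2)*(f - 57) = (-2 + 7*(-2))*(190/37 - 57) = (-2 - 14)*(-1919/37) = -16*(-1919/37) = 30704/37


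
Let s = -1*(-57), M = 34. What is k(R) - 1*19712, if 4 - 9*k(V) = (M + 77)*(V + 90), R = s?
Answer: -193721/9 ≈ -21525.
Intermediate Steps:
s = 57
R = 57
k(V) = -9986/9 - 37*V/3 (k(V) = 4/9 - (34 + 77)*(V + 90)/9 = 4/9 - 37*(90 + V)/3 = 4/9 - (9990 + 111*V)/9 = 4/9 + (-1110 - 37*V/3) = -9986/9 - 37*V/3)
k(R) - 1*19712 = (-9986/9 - 37/3*57) - 1*19712 = (-9986/9 - 703) - 19712 = -16313/9 - 19712 = -193721/9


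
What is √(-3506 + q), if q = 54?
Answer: 2*I*√863 ≈ 58.754*I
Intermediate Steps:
√(-3506 + q) = √(-3506 + 54) = √(-3452) = 2*I*√863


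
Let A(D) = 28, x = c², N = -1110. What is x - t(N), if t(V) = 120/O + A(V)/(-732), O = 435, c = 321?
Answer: 546837326/5307 ≈ 1.0304e+5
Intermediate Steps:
x = 103041 (x = 321² = 103041)
t(V) = 1261/5307 (t(V) = 120/435 + 28/(-732) = 120*(1/435) + 28*(-1/732) = 8/29 - 7/183 = 1261/5307)
x - t(N) = 103041 - 1*1261/5307 = 103041 - 1261/5307 = 546837326/5307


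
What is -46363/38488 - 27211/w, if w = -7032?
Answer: 22539761/8457738 ≈ 2.6650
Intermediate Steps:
-46363/38488 - 27211/w = -46363/38488 - 27211/(-7032) = -46363*1/38488 - 27211*(-1/7032) = -46363/38488 + 27211/7032 = 22539761/8457738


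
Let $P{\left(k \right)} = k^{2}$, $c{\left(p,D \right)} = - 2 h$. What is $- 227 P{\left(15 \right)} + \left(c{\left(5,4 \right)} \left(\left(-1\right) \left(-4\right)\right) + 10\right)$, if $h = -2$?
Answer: $-51049$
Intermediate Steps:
$c{\left(p,D \right)} = 4$ ($c{\left(p,D \right)} = \left(-2\right) \left(-2\right) = 4$)
$- 227 P{\left(15 \right)} + \left(c{\left(5,4 \right)} \left(\left(-1\right) \left(-4\right)\right) + 10\right) = - 227 \cdot 15^{2} + \left(4 \left(\left(-1\right) \left(-4\right)\right) + 10\right) = \left(-227\right) 225 + \left(4 \cdot 4 + 10\right) = -51075 + \left(16 + 10\right) = -51075 + 26 = -51049$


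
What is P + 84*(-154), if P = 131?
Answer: -12805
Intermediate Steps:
P + 84*(-154) = 131 + 84*(-154) = 131 - 12936 = -12805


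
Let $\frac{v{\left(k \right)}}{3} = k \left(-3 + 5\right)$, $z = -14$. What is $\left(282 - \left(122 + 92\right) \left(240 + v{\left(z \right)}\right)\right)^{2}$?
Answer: $1095742404$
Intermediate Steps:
$v{\left(k \right)} = 6 k$ ($v{\left(k \right)} = 3 k \left(-3 + 5\right) = 3 k 2 = 3 \cdot 2 k = 6 k$)
$\left(282 - \left(122 + 92\right) \left(240 + v{\left(z \right)}\right)\right)^{2} = \left(282 - \left(122 + 92\right) \left(240 + 6 \left(-14\right)\right)\right)^{2} = \left(282 - 214 \left(240 - 84\right)\right)^{2} = \left(282 - 214 \cdot 156\right)^{2} = \left(282 - 33384\right)^{2} = \left(-33102\right)^{2} = 1095742404$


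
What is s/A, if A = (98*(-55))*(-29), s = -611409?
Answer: -611409/156310 ≈ -3.9115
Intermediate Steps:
A = 156310 (A = -5390*(-29) = 156310)
s/A = -611409/156310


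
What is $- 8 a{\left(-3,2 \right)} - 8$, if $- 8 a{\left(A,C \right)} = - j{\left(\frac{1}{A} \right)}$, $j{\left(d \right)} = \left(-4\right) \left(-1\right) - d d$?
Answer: $- \frac{107}{9} \approx -11.889$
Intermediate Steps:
$j{\left(d \right)} = 4 - d^{2}$
$a{\left(A,C \right)} = \frac{1}{2} - \frac{1}{8 A^{2}}$ ($a{\left(A,C \right)} = - \frac{\left(-1\right) \left(4 - \left(\frac{1}{A}\right)^{2}\right)}{8} = - \frac{\left(-1\right) \left(4 - \frac{1}{A^{2}}\right)}{8} = - \frac{-4 + \frac{1}{A^{2}}}{8} = \frac{1}{2} - \frac{1}{8 A^{2}}$)
$- 8 a{\left(-3,2 \right)} - 8 = - 8 \left(\frac{1}{2} - \frac{1}{8 \cdot 9}\right) - 8 = - 8 \left(\frac{1}{2} - \frac{1}{72}\right) - 8 = \left(-8\right) \frac{35}{72} - 8 = - \frac{35}{9} - 8 = - \frac{107}{9}$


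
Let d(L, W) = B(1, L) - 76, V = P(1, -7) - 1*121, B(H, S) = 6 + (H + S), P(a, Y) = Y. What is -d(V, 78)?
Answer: 197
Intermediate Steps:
B(H, S) = 6 + H + S
V = -128 (V = -7 - 1*121 = -7 - 121 = -128)
d(L, W) = -69 + L (d(L, W) = (6 + 1 + L) - 76 = (7 + L) - 76 = -69 + L)
-d(V, 78) = -(-69 - 128) = -1*(-197) = 197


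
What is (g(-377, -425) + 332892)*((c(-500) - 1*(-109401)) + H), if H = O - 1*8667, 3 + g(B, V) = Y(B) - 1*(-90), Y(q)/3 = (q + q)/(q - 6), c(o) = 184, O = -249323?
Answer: -18926567365695/383 ≈ -4.9417e+10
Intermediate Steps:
Y(q) = 6*q/(-6 + q) (Y(q) = 3*((q + q)/(q - 6)) = 3*((2*q)/(-6 + q)) = 3*(2*q/(-6 + q)) = 6*q/(-6 + q))
g(B, V) = 87 + 6*B/(-6 + B) (g(B, V) = -3 + (6*B/(-6 + B) - 1*(-90)) = -3 + (6*B/(-6 + B) + 90) = -3 + (90 + 6*B/(-6 + B)) = 87 + 6*B/(-6 + B))
H = -257990 (H = -249323 - 1*8667 = -249323 - 8667 = -257990)
(g(-377, -425) + 332892)*((c(-500) - 1*(-109401)) + H) = (3*(-174 + 31*(-377))/(-6 - 377) + 332892)*((184 - 1*(-109401)) - 257990) = (3*(-174 - 11687)/(-383) + 332892)*((184 + 109401) - 257990) = (3*(-1/383)*(-11861) + 332892)*(109585 - 257990) = (35583/383 + 332892)*(-148405) = (127533219/383)*(-148405) = -18926567365695/383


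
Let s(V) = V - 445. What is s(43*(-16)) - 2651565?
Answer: -2652698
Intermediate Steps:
s(V) = -445 + V
s(43*(-16)) - 2651565 = (-445 + 43*(-16)) - 2651565 = (-445 - 688) - 2651565 = -1133 - 2651565 = -2652698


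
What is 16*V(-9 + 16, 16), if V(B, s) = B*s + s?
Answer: 2048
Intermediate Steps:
V(B, s) = s + B*s
16*V(-9 + 16, 16) = 16*(16*(1 + (-9 + 16))) = 16*(16*(1 + 7)) = 16*(16*8) = 16*128 = 2048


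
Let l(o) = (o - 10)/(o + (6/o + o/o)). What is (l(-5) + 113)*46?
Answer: 69299/13 ≈ 5330.7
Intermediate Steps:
l(o) = (-10 + o)/(1 + o + 6/o) (l(o) = (-10 + o)/(o + (6/o + 1)) = (-10 + o)/(o + (1 + 6/o)) = (-10 + o)/(1 + o + 6/o))
(l(-5) + 113)*46 = (-5*(-10 - 5)/(6 - 5 + (-5)²) + 113)*46 = (-5*(-15)/(6 - 5 + 25) + 113)*46 = (-5*(-15)/26 + 113)*46 = (-5*1/26*(-15) + 113)*46 = (75/26 + 113)*46 = (3013/26)*46 = 69299/13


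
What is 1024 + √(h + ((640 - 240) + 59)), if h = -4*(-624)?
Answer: 1024 + √2955 ≈ 1078.4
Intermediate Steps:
h = 2496
1024 + √(h + ((640 - 240) + 59)) = 1024 + √(2496 + ((640 - 240) + 59)) = 1024 + √(2496 + (400 + 59)) = 1024 + √(2496 + 459) = 1024 + √2955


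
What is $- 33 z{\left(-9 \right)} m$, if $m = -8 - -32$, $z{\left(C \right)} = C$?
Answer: $7128$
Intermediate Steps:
$m = 24$ ($m = -8 + 32 = 24$)
$- 33 z{\left(-9 \right)} m = \left(-33\right) \left(-9\right) 24 = 297 \cdot 24 = 7128$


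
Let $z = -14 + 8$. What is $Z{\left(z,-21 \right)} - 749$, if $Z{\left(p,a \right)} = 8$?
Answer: $-741$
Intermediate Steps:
$z = -6$
$Z{\left(z,-21 \right)} - 749 = 8 - 749 = -741$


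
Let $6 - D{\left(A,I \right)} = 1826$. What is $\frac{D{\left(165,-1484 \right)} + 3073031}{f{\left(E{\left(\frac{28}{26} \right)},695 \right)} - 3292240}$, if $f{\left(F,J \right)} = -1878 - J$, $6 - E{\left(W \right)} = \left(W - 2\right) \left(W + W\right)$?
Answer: $- \frac{1023737}{1098271} \approx -0.93213$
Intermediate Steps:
$D{\left(A,I \right)} = -1820$ ($D{\left(A,I \right)} = 6 - 1826 = -1820$)
$E{\left(W \right)} = 6 - 2 W \left(-2 + W\right)$ ($E{\left(W \right)} = 6 - \left(W - 2\right) \left(W + W\right) = 6 - \left(-2 + W\right) 2 W = 6 - 2 W \left(-2 + W\right)$)
$\frac{D{\left(165,-1484 \right)} + 3073031}{f{\left(E{\left(\frac{28}{26} \right)},695 \right)} - 3292240} = \frac{-1820 + 3073031}{\left(-1878 - 695\right) - 3292240} = \frac{3071211}{\left(-1878 - 695\right) - 3292240} = \frac{3071211}{-2573 - 3292240} = \frac{3071211}{-3294813} = 3071211 \left(- \frac{1}{3294813}\right) = - \frac{1023737}{1098271}$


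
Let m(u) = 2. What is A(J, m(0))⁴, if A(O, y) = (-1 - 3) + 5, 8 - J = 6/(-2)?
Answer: 1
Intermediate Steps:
J = 11 (J = 8 - 6/(-2) = 8 - 6*(-1)/2 = 8 - 1*(-3) = 8 + 3 = 11)
A(O, y) = 1 (A(O, y) = -4 + 5 = 1)
A(J, m(0))⁴ = 1⁴ = 1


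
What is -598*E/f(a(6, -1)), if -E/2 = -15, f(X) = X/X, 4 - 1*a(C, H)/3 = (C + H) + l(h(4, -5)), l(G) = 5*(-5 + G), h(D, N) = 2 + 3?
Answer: -17940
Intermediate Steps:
h(D, N) = 5
l(G) = -25 + 5*G
a(C, H) = 12 - 3*C - 3*H (a(C, H) = 12 - 3*((C + H) + (-25 + 5*5)) = 12 - 3*((C + H) + (-25 + 25)) = 12 - 3*((C + H) + 0) = 12 - 3*(C + H) = 12 + (-3*C - 3*H) = 12 - 3*C - 3*H)
f(X) = 1
E = 30 (E = -2*(-15) = 30)
-598*E/f(a(6, -1)) = -17940/1 = -17940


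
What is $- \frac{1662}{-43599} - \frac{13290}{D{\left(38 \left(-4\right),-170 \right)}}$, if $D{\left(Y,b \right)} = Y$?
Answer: $\frac{96613889}{1104508} \approx 87.472$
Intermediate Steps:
$- \frac{1662}{-43599} - \frac{13290}{D{\left(38 \left(-4\right),-170 \right)}} = - \frac{1662}{-43599} - \frac{13290}{38 \left(-4\right)} = \left(-1662\right) \left(- \frac{1}{43599}\right) - \frac{13290}{-152} = \frac{554}{14533} - - \frac{6645}{76} = \frac{554}{14533} + \frac{6645}{76} = \frac{96613889}{1104508}$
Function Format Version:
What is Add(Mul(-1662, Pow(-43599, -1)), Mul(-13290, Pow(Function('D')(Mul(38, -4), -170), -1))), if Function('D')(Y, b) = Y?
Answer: Rational(96613889, 1104508) ≈ 87.472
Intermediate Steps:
Add(Mul(-1662, Pow(-43599, -1)), Mul(-13290, Pow(Function('D')(Mul(38, -4), -170), -1))) = Add(Mul(-1662, Pow(-43599, -1)), Mul(-13290, Pow(Mul(38, -4), -1))) = Add(Mul(-1662, Rational(-1, 43599)), Mul(-13290, Pow(-152, -1))) = Add(Rational(554, 14533), Mul(-13290, Rational(-1, 152))) = Add(Rational(554, 14533), Rational(6645, 76)) = Rational(96613889, 1104508)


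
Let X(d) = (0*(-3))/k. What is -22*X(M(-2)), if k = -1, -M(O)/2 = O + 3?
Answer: 0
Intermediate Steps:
M(O) = -6 - 2*O (M(O) = -2*(O + 3) = -2*(3 + O) = -6 - 2*O)
X(d) = 0 (X(d) = (0*(-3))/(-1) = 0*(-1) = 0)
-22*X(M(-2)) = -22*0 = 0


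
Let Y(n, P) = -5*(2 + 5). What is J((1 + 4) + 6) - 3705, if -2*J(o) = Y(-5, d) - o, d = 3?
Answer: -3682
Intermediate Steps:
Y(n, P) = -35 (Y(n, P) = -5*7 = -35)
J(o) = 35/2 + o/2 (J(o) = -(-35 - o)/2 = 35/2 + o/2)
J((1 + 4) + 6) - 3705 = (35/2 + ((1 + 4) + 6)/2) - 3705 = (35/2 + (5 + 6)/2) - 3705 = (35/2 + (½)*11) - 3705 = (35/2 + 11/2) - 3705 = 23 - 3705 = -3682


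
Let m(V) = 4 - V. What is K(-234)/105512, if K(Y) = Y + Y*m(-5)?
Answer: -585/26378 ≈ -0.022178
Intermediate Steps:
K(Y) = 10*Y (K(Y) = Y + Y*(4 - 1*(-5)) = Y + Y*(4 + 5) = Y + Y*9 = Y + 9*Y = 10*Y)
K(-234)/105512 = (10*(-234))/105512 = -2340*1/105512 = -585/26378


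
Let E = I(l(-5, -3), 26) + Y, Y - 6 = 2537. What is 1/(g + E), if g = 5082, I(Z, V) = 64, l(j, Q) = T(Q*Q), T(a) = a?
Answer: 1/7689 ≈ 0.00013006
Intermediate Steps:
l(j, Q) = Q**2 (l(j, Q) = Q*Q = Q**2)
Y = 2543 (Y = 6 + 2537 = 2543)
E = 2607 (E = 64 + 2543 = 2607)
1/(g + E) = 1/(5082 + 2607) = 1/7689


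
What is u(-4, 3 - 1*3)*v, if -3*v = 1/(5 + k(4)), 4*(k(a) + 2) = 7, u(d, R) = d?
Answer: 16/57 ≈ 0.28070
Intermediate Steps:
k(a) = -¼ (k(a) = -2 + (¼)*7 = -2 + 7/4 = -¼)
v = -4/57 (v = -1/(3*(5 - ¼)) = -1/(3*19/4) = -⅓*4/19 = -4/57 ≈ -0.070175)
u(-4, 3 - 1*3)*v = -4*(-4/57) = 16/57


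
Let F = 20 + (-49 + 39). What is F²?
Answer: 100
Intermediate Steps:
F = 10 (F = 20 - 10 = 10)
F² = 10² = 100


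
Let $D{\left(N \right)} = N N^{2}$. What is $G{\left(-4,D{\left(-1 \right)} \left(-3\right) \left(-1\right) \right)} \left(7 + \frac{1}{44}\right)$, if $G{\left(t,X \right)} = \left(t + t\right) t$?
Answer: $\frac{2472}{11} \approx 224.73$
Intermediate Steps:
$D{\left(N \right)} = N^{3}$
$G{\left(t,X \right)} = 2 t^{2}$ ($G{\left(t,X \right)} = 2 t t = 2 t^{2}$)
$G{\left(-4,D{\left(-1 \right)} \left(-3\right) \left(-1\right) \right)} \left(7 + \frac{1}{44}\right) = 2 \left(-4\right)^{2} \left(7 + \frac{1}{44}\right) = 2 \cdot 16 \left(7 + \frac{1}{44}\right) = 32 \cdot \frac{309}{44} = \frac{2472}{11}$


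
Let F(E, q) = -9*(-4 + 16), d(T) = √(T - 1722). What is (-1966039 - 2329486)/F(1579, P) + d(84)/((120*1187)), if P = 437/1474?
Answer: 4295525/108 + I*√182/47480 ≈ 39773.0 + 0.00028414*I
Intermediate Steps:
P = 437/1474 (P = 437*(1/1474) = 437/1474 ≈ 0.29647)
d(T) = √(-1722 + T)
F(E, q) = -108 (F(E, q) = -9*12 = -108)
(-1966039 - 2329486)/F(1579, P) + d(84)/((120*1187)) = (-1966039 - 2329486)/(-108) + √(-1722 + 84)/((120*1187)) = -4295525*(-1/108) + √(-1638)/142440 = 4295525/108 + (3*I*√182)*(1/142440) = 4295525/108 + I*√182/47480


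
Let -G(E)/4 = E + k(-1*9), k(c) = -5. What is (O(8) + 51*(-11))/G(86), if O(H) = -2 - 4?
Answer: 7/4 ≈ 1.7500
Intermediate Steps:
O(H) = -6
G(E) = 20 - 4*E (G(E) = -4*(E - 5) = -4*(-5 + E) = 20 - 4*E)
(O(8) + 51*(-11))/G(86) = (-6 + 51*(-11))/(20 - 4*86) = (-6 - 561)/(20 - 344) = -567/(-324) = -567*(-1/324) = 7/4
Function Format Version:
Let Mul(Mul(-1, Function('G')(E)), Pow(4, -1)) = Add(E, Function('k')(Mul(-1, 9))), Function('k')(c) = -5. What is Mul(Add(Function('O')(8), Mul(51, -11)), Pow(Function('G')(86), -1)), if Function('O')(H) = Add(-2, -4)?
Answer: Rational(7, 4) ≈ 1.7500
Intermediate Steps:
Function('O')(H) = -6
Function('G')(E) = Add(20, Mul(-4, E)) (Function('G')(E) = Mul(-4, Add(E, -5)) = Mul(-4, Add(-5, E)) = Add(20, Mul(-4, E)))
Mul(Add(Function('O')(8), Mul(51, -11)), Pow(Function('G')(86), -1)) = Mul(Add(-6, Mul(51, -11)), Pow(Add(20, Mul(-4, 86)), -1)) = Mul(Add(-6, -561), Pow(Add(20, -344), -1)) = Mul(-567, Pow(-324, -1)) = Mul(-567, Rational(-1, 324)) = Rational(7, 4)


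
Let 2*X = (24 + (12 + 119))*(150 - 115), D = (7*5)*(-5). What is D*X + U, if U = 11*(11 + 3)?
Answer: -949067/2 ≈ -4.7453e+5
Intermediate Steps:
D = -175 (D = 35*(-5) = -175)
U = 154 (U = 11*14 = 154)
X = 5425/2 (X = ((24 + (12 + 119))*(150 - 115))/2 = ((24 + 131)*35)/2 = (155*35)/2 = (½)*5425 = 5425/2 ≈ 2712.5)
D*X + U = -175*5425/2 + 154 = -949375/2 + 154 = -949067/2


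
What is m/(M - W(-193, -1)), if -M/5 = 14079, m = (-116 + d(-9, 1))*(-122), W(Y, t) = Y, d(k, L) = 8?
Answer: -6588/35101 ≈ -0.18769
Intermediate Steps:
m = 13176 (m = (-116 + 8)*(-122) = -108*(-122) = 13176)
M = -70395 (M = -5*14079 = -70395)
m/(M - W(-193, -1)) = 13176/(-70395 - 1*(-193)) = 13176/(-70395 + 193) = 13176/(-70202) = 13176*(-1/70202) = -6588/35101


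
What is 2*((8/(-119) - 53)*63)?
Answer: -113670/17 ≈ -6686.5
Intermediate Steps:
2*((8/(-119) - 53)*63) = 2*((8*(-1/119) - 53)*63) = 2*((-8/119 - 53)*63) = 2*(-6315/119*63) = 2*(-56835/17) = -113670/17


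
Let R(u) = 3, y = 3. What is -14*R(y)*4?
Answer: -168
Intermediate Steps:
-14*R(y)*4 = -14*3*4 = -42*4 = -168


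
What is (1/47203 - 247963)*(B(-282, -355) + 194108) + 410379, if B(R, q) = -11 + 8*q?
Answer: -2238566830642479/47203 ≈ -4.7424e+10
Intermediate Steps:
(1/47203 - 247963)*(B(-282, -355) + 194108) + 410379 = (1/47203 - 247963)*((-11 + 8*(-355)) + 194108) + 410379 = (1/47203 - 247963)*((-11 - 2840) + 194108) + 410379 = -11704597488*(-2851 + 194108)/47203 + 410379 = -11704597488/47203*191257 + 410379 = -2238586201762416/47203 + 410379 = -2238566830642479/47203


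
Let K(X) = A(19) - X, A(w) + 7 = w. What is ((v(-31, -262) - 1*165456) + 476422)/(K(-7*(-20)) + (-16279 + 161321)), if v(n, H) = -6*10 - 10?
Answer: 155448/72457 ≈ 2.1454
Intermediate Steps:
v(n, H) = -70 (v(n, H) = -60 - 10 = -70)
A(w) = -7 + w
K(X) = 12 - X (K(X) = (-7 + 19) - X = 12 - X)
((v(-31, -262) - 1*165456) + 476422)/(K(-7*(-20)) + (-16279 + 161321)) = ((-70 - 1*165456) + 476422)/((12 - (-7)*(-20)) + (-16279 + 161321)) = ((-70 - 165456) + 476422)/((12 - 1*140) + 145042) = (-165526 + 476422)/((12 - 140) + 145042) = 310896/(-128 + 145042) = 310896/144914 = 310896*(1/144914) = 155448/72457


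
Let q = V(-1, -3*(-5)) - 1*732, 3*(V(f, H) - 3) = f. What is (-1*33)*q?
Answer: 24068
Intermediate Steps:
V(f, H) = 3 + f/3
q = -2188/3 (q = (3 + (⅓)*(-1)) - 1*732 = (3 - ⅓) - 732 = 8/3 - 732 = -2188/3 ≈ -729.33)
(-1*33)*q = -1*33*(-2188/3) = -33*(-2188/3) = 24068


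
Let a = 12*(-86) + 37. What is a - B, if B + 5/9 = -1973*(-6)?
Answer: -115492/9 ≈ -12832.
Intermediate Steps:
B = 106537/9 (B = -5/9 - 1973*(-6) = -5/9 + 11838 = 106537/9 ≈ 11837.)
a = -995 (a = -1032 + 37 = -995)
a - B = -995 - 1*106537/9 = -995 - 106537/9 = -115492/9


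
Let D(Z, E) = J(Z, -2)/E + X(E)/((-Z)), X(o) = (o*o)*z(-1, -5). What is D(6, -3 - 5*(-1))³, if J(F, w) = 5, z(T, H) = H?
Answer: 42875/216 ≈ 198.50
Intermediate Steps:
X(o) = -5*o² (X(o) = (o*o)*(-5) = o²*(-5) = -5*o²)
D(Z, E) = 5/E + 5*E²/Z (D(Z, E) = 5/E + (-5*E²)/((-Z)) = 5/E + (-5*E²)*(-1/Z) = 5/E + 5*E²/Z)
D(6, -3 - 5*(-1))³ = (5/(-3 - 5*(-1)) + 5*(-3 - 5*(-1))²/6)³ = (5/(-3 + 5) + 5*(-3 + 5)²*(⅙))³ = (5/2 + 5*2²*(⅙))³ = (5*(½) + 5*4*(⅙))³ = (5/2 + 10/3)³ = (35/6)³ = 42875/216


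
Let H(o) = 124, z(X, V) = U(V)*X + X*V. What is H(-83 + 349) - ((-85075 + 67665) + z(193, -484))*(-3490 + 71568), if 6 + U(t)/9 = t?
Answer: 65487768380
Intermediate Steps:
U(t) = -54 + 9*t
z(X, V) = V*X + X*(-54 + 9*V) (z(X, V) = (-54 + 9*V)*X + X*V = X*(-54 + 9*V) + V*X = V*X + X*(-54 + 9*V))
H(-83 + 349) - ((-85075 + 67665) + z(193, -484))*(-3490 + 71568) = 124 - ((-85075 + 67665) + 2*193*(-27 + 5*(-484)))*(-3490 + 71568) = 124 - (-17410 + 2*193*(-27 - 2420))*68078 = 124 - (-17410 + 2*193*(-2447))*68078 = 124 - (-17410 - 944542)*68078 = 124 - (-961952)*68078 = 124 - 1*(-65487768256) = 124 + 65487768256 = 65487768380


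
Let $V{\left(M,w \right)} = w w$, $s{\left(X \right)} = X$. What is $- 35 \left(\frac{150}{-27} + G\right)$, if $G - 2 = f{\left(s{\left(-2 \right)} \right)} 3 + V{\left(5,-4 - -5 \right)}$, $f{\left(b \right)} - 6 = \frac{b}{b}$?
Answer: $- \frac{5810}{9} \approx -645.56$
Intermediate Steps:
$V{\left(M,w \right)} = w^{2}$
$f{\left(b \right)} = 7$ ($f{\left(b \right)} = 6 + \frac{b}{b} = 6 + 1 = 7$)
$G = 24$ ($G = 2 + \left(7 \cdot 3 + \left(-4 - -5\right)^{2}\right) = 2 + \left(21 + \left(-4 + 5\right)^{2}\right) = 2 + \left(21 + 1^{2}\right) = 2 + \left(21 + 1\right) = 2 + 22 = 24$)
$- 35 \left(\frac{150}{-27} + G\right) = - 35 \left(\frac{150}{-27} + 24\right) = - 35 \left(150 \left(- \frac{1}{27}\right) + 24\right) = - 35 \left(- \frac{50}{9} + 24\right) = \left(-35\right) \frac{166}{9} = - \frac{5810}{9}$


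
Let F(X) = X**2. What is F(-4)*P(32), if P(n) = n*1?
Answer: 512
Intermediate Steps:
P(n) = n
F(-4)*P(32) = (-4)**2*32 = 16*32 = 512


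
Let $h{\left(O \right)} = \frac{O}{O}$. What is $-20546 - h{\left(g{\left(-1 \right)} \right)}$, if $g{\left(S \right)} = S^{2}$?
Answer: $-20547$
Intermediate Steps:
$h{\left(O \right)} = 1$
$-20546 - h{\left(g{\left(-1 \right)} \right)} = -20546 - 1 = -20547$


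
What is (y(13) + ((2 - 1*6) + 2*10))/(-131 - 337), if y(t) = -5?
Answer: -11/468 ≈ -0.023504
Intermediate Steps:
(y(13) + ((2 - 1*6) + 2*10))/(-131 - 337) = (-5 + ((2 - 1*6) + 2*10))/(-131 - 337) = (-5 + ((2 - 6) + 20))/(-468) = (-5 + (-4 + 20))*(-1/468) = (-5 + 16)*(-1/468) = 11*(-1/468) = -11/468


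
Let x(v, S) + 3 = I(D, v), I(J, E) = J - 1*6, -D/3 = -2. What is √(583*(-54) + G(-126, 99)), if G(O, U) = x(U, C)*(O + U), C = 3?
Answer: 3*I*√3489 ≈ 177.2*I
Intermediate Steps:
D = 6 (D = -3*(-2) = 6)
I(J, E) = -6 + J (I(J, E) = J - 6 = -6 + J)
x(v, S) = -3 (x(v, S) = -3 + (-6 + 6) = -3 + 0 = -3)
G(O, U) = -3*O - 3*U (G(O, U) = -3*(O + U) = -3*O - 3*U)
√(583*(-54) + G(-126, 99)) = √(583*(-54) + (-3*(-126) - 3*99)) = √(-31482 + (378 - 297)) = √(-31482 + 81) = √(-31401) = 3*I*√3489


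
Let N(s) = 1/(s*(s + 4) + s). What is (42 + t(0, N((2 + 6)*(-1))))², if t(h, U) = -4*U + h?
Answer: 63001/36 ≈ 1750.0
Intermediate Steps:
N(s) = 1/(s + s*(4 + s)) (N(s) = 1/(s*(4 + s) + s) = 1/(s + s*(4 + s)))
t(h, U) = h - 4*U
(42 + t(0, N((2 + 6)*(-1))))² = (42 + (0 - 4/(((2 + 6)*(-1))*(5 + (2 + 6)*(-1)))))² = (42 + (0 - 4/((8*(-1))*(5 + 8*(-1)))))² = (42 + (0 - 4/((-8)*(5 - 8))))² = (42 + (0 - (-1)/(2*(-3))))² = (42 + (0 - (-1)*(-1)/(2*3)))² = (42 + (0 - 4*1/24))² = (42 + (0 - ⅙))² = (42 - ⅙)² = (251/6)² = 63001/36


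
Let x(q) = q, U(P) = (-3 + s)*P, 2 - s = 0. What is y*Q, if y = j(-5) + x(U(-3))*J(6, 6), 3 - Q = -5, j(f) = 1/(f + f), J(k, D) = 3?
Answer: 356/5 ≈ 71.200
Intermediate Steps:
s = 2 (s = 2 - 1*0 = 2 + 0 = 2)
U(P) = -P (U(P) = (-3 + 2)*P = -P)
j(f) = 1/(2*f)
Q = 8 (Q = 3 - 1*(-5) = 3 + 5 = 8)
y = 89/10 (y = (1/2)/(-5) - 1*(-3)*3 = (1/2)*(-1/5) + 3*3 = -1/10 + 9 = 89/10 ≈ 8.9000)
y*Q = (89/10)*8 = 356/5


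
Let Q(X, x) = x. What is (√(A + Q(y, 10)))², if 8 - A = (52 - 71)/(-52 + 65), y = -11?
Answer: 253/13 ≈ 19.462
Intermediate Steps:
A = 123/13 (A = 8 - (52 - 71)/(-52 + 65) = 8 - (-19)/13 = 8 - 1*(-19/13) = 8 + 19/13 = 123/13 ≈ 9.4615)
(√(A + Q(y, 10)))² = (√(123/13 + 10))² = (√(253/13))² = (√3289/13)² = 253/13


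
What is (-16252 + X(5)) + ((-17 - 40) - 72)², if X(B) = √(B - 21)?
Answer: 389 + 4*I ≈ 389.0 + 4.0*I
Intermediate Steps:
X(B) = √(-21 + B)
(-16252 + X(5)) + ((-17 - 40) - 72)² = (-16252 + √(-21 + 5)) + ((-17 - 40) - 72)² = (-16252 + √(-16)) + (-57 - 72)² = (-16252 + 4*I) + (-129)² = (-16252 + 4*I) + 16641 = 389 + 4*I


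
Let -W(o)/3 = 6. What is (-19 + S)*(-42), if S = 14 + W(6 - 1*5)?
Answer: 966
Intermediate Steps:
W(o) = -18 (W(o) = -3*6 = -18)
S = -4 (S = 14 - 18 = -4)
(-19 + S)*(-42) = (-19 - 4)*(-42) = -23*(-42) = 966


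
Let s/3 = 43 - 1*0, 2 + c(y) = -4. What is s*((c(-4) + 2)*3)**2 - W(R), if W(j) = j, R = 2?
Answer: 18574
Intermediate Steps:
c(y) = -6 (c(y) = -2 - 4 = -6)
s = 129 (s = 3*(43 - 1*0) = 3*(43 + 0) = 3*43 = 129)
s*((c(-4) + 2)*3)**2 - W(R) = 129*((-6 + 2)*3)**2 - 1*2 = 129*(-4*3)**2 - 2 = 129*(-12)**2 - 2 = 129*144 - 2 = 18576 - 2 = 18574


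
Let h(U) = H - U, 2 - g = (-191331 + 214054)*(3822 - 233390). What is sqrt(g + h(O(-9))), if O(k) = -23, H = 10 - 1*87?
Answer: 2*sqrt(1304118403) ≈ 72225.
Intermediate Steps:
H = -77 (H = 10 - 87 = -77)
g = 5216473666 (g = 2 - (-191331 + 214054)*(3822 - 233390) = 2 - 22723*(-229568) = 2 - 1*(-5216473664) = 2 + 5216473664 = 5216473666)
h(U) = -77 - U
sqrt(g + h(O(-9))) = sqrt(5216473666 + (-77 - 1*(-23))) = sqrt(5216473666 + (-77 + 23)) = sqrt(5216473666 - 54) = sqrt(5216473612) = 2*sqrt(1304118403)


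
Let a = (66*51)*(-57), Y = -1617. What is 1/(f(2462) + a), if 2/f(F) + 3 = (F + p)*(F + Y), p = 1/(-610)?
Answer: -253807045/48695927267546 ≈ -5.2121e-6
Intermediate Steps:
p = -1/610 ≈ -0.0016393
a = -191862 (a = 3366*(-57) = -191862)
f(F) = 2/(-3 + (-1617 + F)*(-1/610 + F)) (f(F) = 2/(-3 + (F - 1/610)*(F - 1617)) = 2/(-3 + (-1/610 + F)*(-1617 + F)) = 2/(-3 + (-1617 + F)*(-1/610 + F)))
1/(f(2462) + a) = 1/(1220/(-213 - 986371*2462 + 610*2462**2) - 191862) = 1/(1220/(-213 - 2428445402 + 610*6061444) - 191862) = 1/(1220/(-213 - 2428445402 + 3697480840) - 191862) = 1/(1220/1269035225 - 191862) = 1/(1220*(1/1269035225) - 191862) = 1/(244/253807045 - 191862) = 1/(-48695927267546/253807045) = -253807045/48695927267546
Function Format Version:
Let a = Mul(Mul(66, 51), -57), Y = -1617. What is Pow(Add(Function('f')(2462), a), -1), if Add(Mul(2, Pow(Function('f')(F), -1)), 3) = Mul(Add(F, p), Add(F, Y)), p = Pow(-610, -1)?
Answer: Rational(-253807045, 48695927267546) ≈ -5.2121e-6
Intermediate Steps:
p = Rational(-1, 610) ≈ -0.0016393
a = -191862 (a = Mul(3366, -57) = -191862)
Function('f')(F) = Mul(2, Pow(Add(-3, Mul(Add(-1617, F), Add(Rational(-1, 610), F))), -1)) (Function('f')(F) = Mul(2, Pow(Add(-3, Mul(Add(F, Rational(-1, 610)), Add(F, -1617))), -1)) = Mul(2, Pow(Add(-3, Mul(Add(Rational(-1, 610), F), Add(-1617, F))), -1)) = Mul(2, Pow(Add(-3, Mul(Add(-1617, F), Add(Rational(-1, 610), F))), -1)))
Pow(Add(Function('f')(2462), a), -1) = Pow(Add(Mul(1220, Pow(Add(-213, Mul(-986371, 2462), Mul(610, Pow(2462, 2))), -1)), -191862), -1) = Pow(Add(Mul(1220, Pow(Add(-213, -2428445402, Mul(610, 6061444)), -1)), -191862), -1) = Pow(Add(Mul(1220, Pow(Add(-213, -2428445402, 3697480840), -1)), -191862), -1) = Pow(Add(Mul(1220, Pow(1269035225, -1)), -191862), -1) = Pow(Add(Mul(1220, Rational(1, 1269035225)), -191862), -1) = Pow(Add(Rational(244, 253807045), -191862), -1) = Pow(Rational(-48695927267546, 253807045), -1) = Rational(-253807045, 48695927267546)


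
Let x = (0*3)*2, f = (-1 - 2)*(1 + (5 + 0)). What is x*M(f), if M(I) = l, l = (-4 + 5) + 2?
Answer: 0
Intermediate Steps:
f = -18 (f = -3*(1 + 5) = -3*6 = -18)
x = 0 (x = 0*2 = 0)
l = 3 (l = 1 + 2 = 3)
M(I) = 3
x*M(f) = 0*3 = 0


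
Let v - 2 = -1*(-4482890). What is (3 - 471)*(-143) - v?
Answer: -4415968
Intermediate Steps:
v = 4482892 (v = 2 - 1*(-4482890) = 2 + 4482890 = 4482892)
(3 - 471)*(-143) - v = (3 - 471)*(-143) - 1*4482892 = -468*(-143) - 4482892 = 66924 - 4482892 = -4415968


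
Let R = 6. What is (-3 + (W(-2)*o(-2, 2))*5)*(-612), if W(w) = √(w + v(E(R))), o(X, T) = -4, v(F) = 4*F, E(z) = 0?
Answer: 1836 + 12240*I*√2 ≈ 1836.0 + 17310.0*I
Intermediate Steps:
W(w) = √w (W(w) = √(w + 4*0) = √(w + 0) = √w)
(-3 + (W(-2)*o(-2, 2))*5)*(-612) = (-3 + (√(-2)*(-4))*5)*(-612) = (-3 + ((I*√2)*(-4))*5)*(-612) = (-3 - 4*I*√2*5)*(-612) = (-3 - 20*I*√2)*(-612) = 1836 + 12240*I*√2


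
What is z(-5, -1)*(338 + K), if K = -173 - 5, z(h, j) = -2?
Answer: -320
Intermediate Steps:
K = -178
z(-5, -1)*(338 + K) = -2*(338 - 178) = -2*160 = -320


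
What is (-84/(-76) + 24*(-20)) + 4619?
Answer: 78662/19 ≈ 4140.1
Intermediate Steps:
(-84/(-76) + 24*(-20)) + 4619 = (-84*(-1/76) - 480) + 4619 = (21/19 - 480) + 4619 = -9099/19 + 4619 = 78662/19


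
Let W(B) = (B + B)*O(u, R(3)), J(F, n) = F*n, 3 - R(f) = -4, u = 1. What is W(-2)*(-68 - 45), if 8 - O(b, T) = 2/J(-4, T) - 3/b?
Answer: 35030/7 ≈ 5004.3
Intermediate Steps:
R(f) = 7 (R(f) = 3 - 1*(-4) = 3 + 4 = 7)
O(b, T) = 8 + 1/(2*T) + 3/b (O(b, T) = 8 - (2/((-4*T)) - 3/b) = 8 - (2*(-1/(4*T)) - 3/b) = 8 - (-1/(2*T) - 3/b) = 8 - (-3/b - 1/(2*T)) = 8 + (1/(2*T) + 3/b) = 8 + 1/(2*T) + 3/b)
W(B) = 155*B/7 (W(B) = (B + B)*(8 + (1/2)/7 + 3/1) = (2*B)*(8 + (1/2)*(1/7) + 3*1) = (2*B)*(8 + 1/14 + 3) = (2*B)*(155/14) = 155*B/7)
W(-2)*(-68 - 45) = ((155/7)*(-2))*(-68 - 45) = -310/7*(-113) = 35030/7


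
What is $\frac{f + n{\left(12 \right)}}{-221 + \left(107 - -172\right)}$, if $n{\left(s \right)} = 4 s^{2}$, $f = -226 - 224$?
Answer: $\frac{63}{29} \approx 2.1724$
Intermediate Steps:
$f = -450$
$\frac{f + n{\left(12 \right)}}{-221 + \left(107 - -172\right)} = \frac{-450 + 4 \cdot 12^{2}}{-221 + \left(107 - -172\right)} = \frac{-450 + 4 \cdot 144}{-221 + \left(107 + 172\right)} = \frac{-450 + 576}{-221 + 279} = \frac{126}{58} = 126 \cdot \frac{1}{58} = \frac{63}{29}$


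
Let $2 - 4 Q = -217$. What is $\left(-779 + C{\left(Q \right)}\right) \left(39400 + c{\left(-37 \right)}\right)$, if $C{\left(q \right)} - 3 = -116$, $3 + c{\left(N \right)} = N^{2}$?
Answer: $-36363272$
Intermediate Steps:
$Q = \frac{219}{4}$ ($Q = \frac{1}{2} - - \frac{217}{4} = \frac{1}{2} + \frac{217}{4} = \frac{219}{4} \approx 54.75$)
$c{\left(N \right)} = -3 + N^{2}$
$C{\left(q \right)} = -113$ ($C{\left(q \right)} = 3 - 116 = -113$)
$\left(-779 + C{\left(Q \right)}\right) \left(39400 + c{\left(-37 \right)}\right) = \left(-779 - 113\right) \left(39400 - \left(3 - \left(-37\right)^{2}\right)\right) = - 892 \left(39400 + \left(-3 + 1369\right)\right) = - 892 \left(39400 + 1366\right) = \left(-892\right) 40766 = -36363272$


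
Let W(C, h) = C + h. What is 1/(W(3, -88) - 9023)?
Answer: -1/9108 ≈ -0.00010979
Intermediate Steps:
1/(W(3, -88) - 9023) = 1/((3 - 88) - 9023) = 1/(-85 - 9023) = 1/(-9108) = -1/9108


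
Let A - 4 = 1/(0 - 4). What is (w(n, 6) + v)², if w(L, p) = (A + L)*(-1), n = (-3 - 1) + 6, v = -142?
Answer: 349281/16 ≈ 21830.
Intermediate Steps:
A = 15/4 (A = 4 + 1/(0 - 4) = 4 + 1/(-4) = 4 - ¼ = 15/4 ≈ 3.7500)
n = 2 (n = -4 + 6 = 2)
w(L, p) = -15/4 - L (w(L, p) = (15/4 + L)*(-1) = -15/4 - L)
(w(n, 6) + v)² = ((-15/4 - 1*2) - 142)² = ((-15/4 - 2) - 142)² = (-23/4 - 142)² = (-591/4)² = 349281/16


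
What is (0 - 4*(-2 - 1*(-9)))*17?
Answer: -476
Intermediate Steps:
(0 - 4*(-2 - 1*(-9)))*17 = (0 - 4*(-2 + 9))*17 = (0 - 4*7)*17 = (0 - 28)*17 = -28*17 = -476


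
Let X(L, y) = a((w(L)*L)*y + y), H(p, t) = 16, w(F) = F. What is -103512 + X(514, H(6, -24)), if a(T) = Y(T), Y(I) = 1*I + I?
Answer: 8350792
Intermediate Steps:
Y(I) = 2*I (Y(I) = I + I = 2*I)
a(T) = 2*T
X(L, y) = 2*y + 2*y*L² (X(L, y) = 2*((L*L)*y + y) = 2*(L²*y + y) = 2*(y*L² + y) = 2*(y + y*L²) = 2*y + 2*y*L²)
-103512 + X(514, H(6, -24)) = -103512 + 2*16*(1 + 514²) = -103512 + 2*16*(1 + 264196) = -103512 + 2*16*264197 = -103512 + 8454304 = 8350792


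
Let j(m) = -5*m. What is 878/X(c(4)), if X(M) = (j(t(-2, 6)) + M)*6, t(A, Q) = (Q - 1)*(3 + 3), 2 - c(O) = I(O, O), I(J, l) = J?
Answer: -439/456 ≈ -0.96272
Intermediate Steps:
c(O) = 2 - O
t(A, Q) = -6 + 6*Q (t(A, Q) = (-1 + Q)*6 = -6 + 6*Q)
X(M) = -900 + 6*M (X(M) = (-5*(-6 + 6*6) + M)*6 = (-5*(-6 + 36) + M)*6 = (-5*30 + M)*6 = (-150 + M)*6 = -900 + 6*M)
878/X(c(4)) = 878/(-900 + 6*(2 - 1*4)) = 878/(-900 + 6*(2 - 4)) = 878/(-900 + 6*(-2)) = 878/(-900 - 12) = 878/(-912) = 878*(-1/912) = -439/456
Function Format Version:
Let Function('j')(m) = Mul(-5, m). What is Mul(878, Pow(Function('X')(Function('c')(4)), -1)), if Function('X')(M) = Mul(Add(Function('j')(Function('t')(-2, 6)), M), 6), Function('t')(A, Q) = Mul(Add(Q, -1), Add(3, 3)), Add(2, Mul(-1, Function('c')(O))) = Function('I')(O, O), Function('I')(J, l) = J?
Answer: Rational(-439, 456) ≈ -0.96272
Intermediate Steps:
Function('c')(O) = Add(2, Mul(-1, O))
Function('t')(A, Q) = Add(-6, Mul(6, Q)) (Function('t')(A, Q) = Mul(Add(-1, Q), 6) = Add(-6, Mul(6, Q)))
Function('X')(M) = Add(-900, Mul(6, M)) (Function('X')(M) = Mul(Add(Mul(-5, Add(-6, Mul(6, 6))), M), 6) = Mul(Add(Mul(-5, Add(-6, 36)), M), 6) = Mul(Add(Mul(-5, 30), M), 6) = Mul(Add(-150, M), 6) = Add(-900, Mul(6, M)))
Mul(878, Pow(Function('X')(Function('c')(4)), -1)) = Mul(878, Pow(Add(-900, Mul(6, Add(2, Mul(-1, 4)))), -1)) = Mul(878, Pow(Add(-900, Mul(6, Add(2, -4))), -1)) = Mul(878, Pow(Add(-900, Mul(6, -2)), -1)) = Mul(878, Pow(Add(-900, -12), -1)) = Mul(878, Pow(-912, -1)) = Mul(878, Rational(-1, 912)) = Rational(-439, 456)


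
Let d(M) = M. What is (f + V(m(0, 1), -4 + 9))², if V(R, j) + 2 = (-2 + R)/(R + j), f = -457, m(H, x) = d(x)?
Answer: 7590025/36 ≈ 2.1083e+5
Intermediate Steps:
m(H, x) = x
V(R, j) = -2 + (-2 + R)/(R + j)
(f + V(m(0, 1), -4 + 9))² = (-457 + (-2 - 1*1 - 2*(-4 + 9))/(1 + (-4 + 9)))² = (-457 + (-2 - 1 - 2*5)/(1 + 5))² = (-457 + (-2 - 1 - 10)/6)² = (-457 + (⅙)*(-13))² = (-457 - 13/6)² = (-2755/6)² = 7590025/36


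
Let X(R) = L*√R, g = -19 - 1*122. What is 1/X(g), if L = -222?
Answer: I*√141/31302 ≈ 0.00037935*I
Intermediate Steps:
g = -141 (g = -19 - 122 = -141)
X(R) = -222*√R
1/X(g) = 1/(-222*I*√141) = I*√141/31302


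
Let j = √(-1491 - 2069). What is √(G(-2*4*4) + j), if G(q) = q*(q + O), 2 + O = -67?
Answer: √(3232 + 2*I*√890) ≈ 56.853 + 0.5247*I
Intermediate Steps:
O = -69 (O = -2 - 67 = -69)
j = 2*I*√890 (j = √(-3560) = 2*I*√890 ≈ 59.666*I)
G(q) = q*(-69 + q) (G(q) = q*(q - 69) = q*(-69 + q))
√(G(-2*4*4) + j) = √((-2*4*4)*(-69 - 2*4*4) + 2*I*√890) = √((-8*4)*(-69 - 8*4) + 2*I*√890) = √(-32*(-69 - 32) + 2*I*√890) = √(-32*(-101) + 2*I*√890) = √(3232 + 2*I*√890)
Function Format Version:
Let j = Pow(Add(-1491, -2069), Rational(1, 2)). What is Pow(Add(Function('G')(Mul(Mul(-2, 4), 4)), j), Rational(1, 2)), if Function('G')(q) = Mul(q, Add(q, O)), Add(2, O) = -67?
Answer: Pow(Add(3232, Mul(2, I, Pow(890, Rational(1, 2)))), Rational(1, 2)) ≈ Add(56.853, Mul(0.5247, I))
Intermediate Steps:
O = -69 (O = Add(-2, -67) = -69)
j = Mul(2, I, Pow(890, Rational(1, 2))) (j = Pow(-3560, Rational(1, 2)) = Mul(2, I, Pow(890, Rational(1, 2))) ≈ Mul(59.666, I))
Function('G')(q) = Mul(q, Add(-69, q)) (Function('G')(q) = Mul(q, Add(q, -69)) = Mul(q, Add(-69, q)))
Pow(Add(Function('G')(Mul(Mul(-2, 4), 4)), j), Rational(1, 2)) = Pow(Add(Mul(Mul(Mul(-2, 4), 4), Add(-69, Mul(Mul(-2, 4), 4))), Mul(2, I, Pow(890, Rational(1, 2)))), Rational(1, 2)) = Pow(Add(Mul(Mul(-8, 4), Add(-69, Mul(-8, 4))), Mul(2, I, Pow(890, Rational(1, 2)))), Rational(1, 2)) = Pow(Add(Mul(-32, Add(-69, -32)), Mul(2, I, Pow(890, Rational(1, 2)))), Rational(1, 2)) = Pow(Add(Mul(-32, -101), Mul(2, I, Pow(890, Rational(1, 2)))), Rational(1, 2)) = Pow(Add(3232, Mul(2, I, Pow(890, Rational(1, 2)))), Rational(1, 2))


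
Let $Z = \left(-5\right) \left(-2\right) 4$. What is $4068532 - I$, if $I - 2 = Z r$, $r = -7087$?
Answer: $4352010$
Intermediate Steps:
$Z = 40$ ($Z = 10 \cdot 4 = 40$)
$I = -283478$ ($I = 2 + 40 \left(-7087\right) = 2 - 283480 = -283478$)
$4068532 - I = 4068532 - -283478 = 4068532 + 283478 = 4352010$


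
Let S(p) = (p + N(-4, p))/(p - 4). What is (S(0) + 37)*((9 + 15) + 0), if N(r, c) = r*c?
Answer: 888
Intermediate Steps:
N(r, c) = c*r
S(p) = -3*p/(-4 + p) (S(p) = (p + p*(-4))/(p - 4) = (p - 4*p)/(-4 + p) = (-3*p)/(-4 + p) = -3*p/(-4 + p))
(S(0) + 37)*((9 + 15) + 0) = (-3*0/(-4 + 0) + 37)*((9 + 15) + 0) = (-3*0/(-4) + 37)*(24 + 0) = (-3*0*(-¼) + 37)*24 = (0 + 37)*24 = 37*24 = 888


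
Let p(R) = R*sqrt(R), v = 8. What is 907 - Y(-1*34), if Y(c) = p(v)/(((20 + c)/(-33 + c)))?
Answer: 907 - 536*sqrt(2)/7 ≈ 798.71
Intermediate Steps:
p(R) = R**(3/2)
Y(c) = 16*sqrt(2)*(-33 + c)/(20 + c) (Y(c) = 8**(3/2)/(((20 + c)/(-33 + c))) = (16*sqrt(2))/(((20 + c)/(-33 + c))) = (16*sqrt(2))*((-33 + c)/(20 + c)) = 16*sqrt(2)*(-33 + c)/(20 + c))
907 - Y(-1*34) = 907 - 16*sqrt(2)*(-33 - 1*34)/(20 - 1*34) = 907 - 16*sqrt(2)*(-33 - 34)/(20 - 34) = 907 - 16*sqrt(2)*(-67)/(-14) = 907 - 16*sqrt(2)*(-1)*(-67)/14 = 907 - 536*sqrt(2)/7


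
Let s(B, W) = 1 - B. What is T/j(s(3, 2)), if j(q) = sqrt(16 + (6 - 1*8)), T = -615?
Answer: -615*sqrt(14)/14 ≈ -164.37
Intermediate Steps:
j(q) = sqrt(14) (j(q) = sqrt(16 + (6 - 8)) = sqrt(16 - 2) = sqrt(14))
T/j(s(3, 2)) = -615*sqrt(14)/14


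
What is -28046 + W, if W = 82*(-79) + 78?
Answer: -34446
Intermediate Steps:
W = -6400 (W = -6478 + 78 = -6400)
-28046 + W = -28046 - 6400 = -34446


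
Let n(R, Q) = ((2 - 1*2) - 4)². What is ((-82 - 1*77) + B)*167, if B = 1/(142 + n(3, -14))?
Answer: -4195207/158 ≈ -26552.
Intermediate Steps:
n(R, Q) = 16 (n(R, Q) = ((2 - 2) - 4)² = (0 - 4)² = (-4)² = 16)
B = 1/158 (B = 1/(142 + 16) = 1/158 ≈ 0.0063291)
((-82 - 1*77) + B)*167 = ((-82 - 1*77) + 1/158)*167 = ((-82 - 77) + 1/158)*167 = (-159 + 1/158)*167 = -25121/158*167 = -4195207/158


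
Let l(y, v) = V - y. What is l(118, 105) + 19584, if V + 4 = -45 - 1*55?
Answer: 19362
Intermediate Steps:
V = -104 (V = -4 + (-45 - 1*55) = -4 + (-45 - 55) = -4 - 100 = -104)
l(y, v) = -104 - y
l(118, 105) + 19584 = (-104 - 1*118) + 19584 = (-104 - 118) + 19584 = -222 + 19584 = 19362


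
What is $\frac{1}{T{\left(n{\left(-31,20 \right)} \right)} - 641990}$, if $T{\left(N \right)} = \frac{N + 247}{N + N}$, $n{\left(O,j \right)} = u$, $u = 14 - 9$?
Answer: $- \frac{5}{3209824} \approx -1.5577 \cdot 10^{-6}$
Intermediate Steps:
$u = 5$ ($u = 14 - 9 = 5$)
$n{\left(O,j \right)} = 5$
$T{\left(N \right)} = \frac{247 + N}{2 N}$
$\frac{1}{T{\left(n{\left(-31,20 \right)} \right)} - 641990} = \frac{1}{\frac{247 + 5}{2 \cdot 5} - 641990} = \frac{1}{\frac{1}{2} \cdot \frac{1}{5} \cdot 252 - 641990} = \frac{1}{\frac{126}{5} - 641990} = \frac{1}{- \frac{3209824}{5}} = - \frac{5}{3209824}$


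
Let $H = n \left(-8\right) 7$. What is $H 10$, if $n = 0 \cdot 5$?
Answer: $0$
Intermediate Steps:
$n = 0$
$H = 0$ ($H = 0 \left(-8\right) 7 = 0 \cdot 7 = 0$)
$H 10 = 0 \cdot 10 = 0$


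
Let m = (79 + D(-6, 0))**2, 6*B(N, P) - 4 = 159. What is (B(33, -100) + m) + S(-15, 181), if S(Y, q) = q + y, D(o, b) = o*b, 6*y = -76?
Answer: 12873/2 ≈ 6436.5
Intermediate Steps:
y = -38/3 (y = (1/6)*(-76) = -38/3 ≈ -12.667)
B(N, P) = 163/6 (B(N, P) = 2/3 + (1/6)*159 = 2/3 + 53/2 = 163/6)
D(o, b) = b*o
m = 6241 (m = (79 + 0*(-6))**2 = (79 + 0)**2 = 79**2 = 6241)
S(Y, q) = -38/3 + q (S(Y, q) = q - 38/3 = -38/3 + q)
(B(33, -100) + m) + S(-15, 181) = (163/6 + 6241) + (-38/3 + 181) = 37609/6 + 505/3 = 12873/2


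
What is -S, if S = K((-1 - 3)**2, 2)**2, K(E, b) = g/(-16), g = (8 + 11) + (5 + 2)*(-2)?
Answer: -25/256 ≈ -0.097656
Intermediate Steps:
g = 5 (g = 19 + 7*(-2) = 19 - 14 = 5)
K(E, b) = -5/16 (K(E, b) = 5/(-16) = 5*(-1/16) = -5/16)
S = 25/256 (S = (-5/16)**2 = 25/256 ≈ 0.097656)
-S = -1*25/256 = -25/256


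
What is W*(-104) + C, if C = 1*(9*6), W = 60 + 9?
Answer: -7122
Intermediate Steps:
W = 69
C = 54 (C = 1*54 = 54)
W*(-104) + C = 69*(-104) + 54 = -7176 + 54 = -7122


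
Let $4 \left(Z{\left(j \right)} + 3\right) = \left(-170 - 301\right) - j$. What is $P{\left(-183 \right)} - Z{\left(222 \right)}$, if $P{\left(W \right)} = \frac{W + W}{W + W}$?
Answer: $\frac{709}{4} \approx 177.25$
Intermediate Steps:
$Z{\left(j \right)} = - \frac{483}{4} - \frac{j}{4}$ ($Z{\left(j \right)} = -3 + \frac{\left(-170 - 301\right) - j}{4} = -3 + \frac{-471 - j}{4} = -3 - \left(\frac{471}{4} + \frac{j}{4}\right) = - \frac{483}{4} - \frac{j}{4}$)
$P{\left(W \right)} = 1$ ($P{\left(W \right)} = \frac{2 W}{2 W} = 2 W \frac{1}{2 W} = 1$)
$P{\left(-183 \right)} - Z{\left(222 \right)} = 1 - \left(- \frac{483}{4} - \frac{111}{2}\right) = 1 - - \frac{705}{4} = 1 + \frac{705}{4} = \frac{709}{4}$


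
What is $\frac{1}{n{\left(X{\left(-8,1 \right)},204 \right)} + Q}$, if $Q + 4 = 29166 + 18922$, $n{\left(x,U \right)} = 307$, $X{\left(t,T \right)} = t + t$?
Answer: $\frac{1}{48391} \approx 2.0665 \cdot 10^{-5}$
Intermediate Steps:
$X{\left(t,T \right)} = 2 t$
$Q = 48084$ ($Q = -4 + \left(29166 + 18922\right) = -4 + 48088 = 48084$)
$\frac{1}{n{\left(X{\left(-8,1 \right)},204 \right)} + Q} = \frac{1}{307 + 48084} = \frac{1}{48391}$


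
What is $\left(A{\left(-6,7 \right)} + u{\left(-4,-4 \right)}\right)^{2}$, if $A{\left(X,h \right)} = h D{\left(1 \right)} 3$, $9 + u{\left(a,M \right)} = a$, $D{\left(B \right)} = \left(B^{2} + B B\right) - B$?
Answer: $64$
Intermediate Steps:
$D{\left(B \right)} = - B + 2 B^{2}$ ($D{\left(B \right)} = \left(B^{2} + B^{2}\right) - B = 2 B^{2} - B = - B + 2 B^{2}$)
$u{\left(a,M \right)} = -9 + a$
$A{\left(X,h \right)} = 3 h$ ($A{\left(X,h \right)} = h 1 \left(-1 + 2 \cdot 1\right) 3 = h 1 \left(-1 + 2\right) 3 = h 1 \cdot 1 \cdot 3 = h 1 \cdot 3 = h 3 = 3 h$)
$\left(A{\left(-6,7 \right)} + u{\left(-4,-4 \right)}\right)^{2} = \left(3 \cdot 7 - 13\right)^{2} = \left(21 - 13\right)^{2} = 8^{2} = 64$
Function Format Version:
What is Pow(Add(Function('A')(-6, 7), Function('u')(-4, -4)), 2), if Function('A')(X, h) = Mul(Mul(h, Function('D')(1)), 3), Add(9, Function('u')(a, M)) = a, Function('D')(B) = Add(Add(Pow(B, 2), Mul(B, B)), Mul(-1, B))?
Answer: 64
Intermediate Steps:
Function('D')(B) = Add(Mul(-1, B), Mul(2, Pow(B, 2))) (Function('D')(B) = Add(Add(Pow(B, 2), Pow(B, 2)), Mul(-1, B)) = Add(Mul(2, Pow(B, 2)), Mul(-1, B)) = Add(Mul(-1, B), Mul(2, Pow(B, 2))))
Function('u')(a, M) = Add(-9, a)
Function('A')(X, h) = Mul(3, h) (Function('A')(X, h) = Mul(Mul(h, Mul(1, Add(-1, Mul(2, 1)))), 3) = Mul(Mul(h, Mul(1, Add(-1, 2))), 3) = Mul(Mul(h, Mul(1, 1)), 3) = Mul(Mul(h, 1), 3) = Mul(h, 3) = Mul(3, h))
Pow(Add(Function('A')(-6, 7), Function('u')(-4, -4)), 2) = Pow(Add(Mul(3, 7), Add(-9, -4)), 2) = Pow(Add(21, -13), 2) = Pow(8, 2) = 64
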